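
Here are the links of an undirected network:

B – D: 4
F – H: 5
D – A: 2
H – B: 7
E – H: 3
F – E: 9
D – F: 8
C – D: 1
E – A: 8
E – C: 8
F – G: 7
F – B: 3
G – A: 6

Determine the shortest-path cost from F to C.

Compare a few routes:
F → B → D → C: 3+4+1 = 8
F → G → A → D → C: 7+6+2+1 = 16
F → D → C: 8+1 = 9
Cheapest is F → B → D → C at 8.

8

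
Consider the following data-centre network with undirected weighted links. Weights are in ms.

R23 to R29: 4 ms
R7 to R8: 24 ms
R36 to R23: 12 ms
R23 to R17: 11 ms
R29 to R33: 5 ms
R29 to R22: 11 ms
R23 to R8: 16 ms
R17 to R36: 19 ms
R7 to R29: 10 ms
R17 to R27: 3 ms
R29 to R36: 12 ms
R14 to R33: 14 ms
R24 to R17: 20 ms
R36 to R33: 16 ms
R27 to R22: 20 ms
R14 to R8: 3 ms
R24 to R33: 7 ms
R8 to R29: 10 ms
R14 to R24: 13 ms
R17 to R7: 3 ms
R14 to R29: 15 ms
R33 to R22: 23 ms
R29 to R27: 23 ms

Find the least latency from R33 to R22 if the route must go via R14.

Shortest R33→R14: R33–R14 = 14
Shortest R14→R22: R14–R8–R29–R22 = 24
Total via R14: 14 + 24 = 38 ms.

38 ms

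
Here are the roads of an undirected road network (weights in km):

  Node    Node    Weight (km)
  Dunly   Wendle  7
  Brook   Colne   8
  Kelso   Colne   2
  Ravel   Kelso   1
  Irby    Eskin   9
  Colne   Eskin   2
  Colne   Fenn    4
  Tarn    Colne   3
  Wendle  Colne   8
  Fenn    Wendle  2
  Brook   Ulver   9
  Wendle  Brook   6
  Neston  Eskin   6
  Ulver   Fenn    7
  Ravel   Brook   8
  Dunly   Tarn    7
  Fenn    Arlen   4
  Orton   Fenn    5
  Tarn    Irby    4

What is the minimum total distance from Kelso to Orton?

11 km

Enumerating some paths:
Kelso - Colne - Wendle - Fenn - Orton: 2+8+2+5 = 17
Kelso - Colne - Fenn - Orton: 2+4+5 = 11
Cheapest is Kelso - Colne - Fenn - Orton at 11 km.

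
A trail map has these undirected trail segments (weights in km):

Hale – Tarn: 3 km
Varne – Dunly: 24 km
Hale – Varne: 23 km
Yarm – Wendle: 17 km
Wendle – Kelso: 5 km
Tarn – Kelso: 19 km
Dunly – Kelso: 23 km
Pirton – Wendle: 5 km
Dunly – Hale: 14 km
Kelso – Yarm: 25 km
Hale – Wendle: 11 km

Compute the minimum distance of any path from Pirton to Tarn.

19 km

Candidate routes:
Pirton - Wendle - Hale - Tarn: 5+11+3 = 19
Pirton - Wendle - Kelso - Tarn: 5+5+19 = 29
Cheapest is Pirton - Wendle - Hale - Tarn at 19 km.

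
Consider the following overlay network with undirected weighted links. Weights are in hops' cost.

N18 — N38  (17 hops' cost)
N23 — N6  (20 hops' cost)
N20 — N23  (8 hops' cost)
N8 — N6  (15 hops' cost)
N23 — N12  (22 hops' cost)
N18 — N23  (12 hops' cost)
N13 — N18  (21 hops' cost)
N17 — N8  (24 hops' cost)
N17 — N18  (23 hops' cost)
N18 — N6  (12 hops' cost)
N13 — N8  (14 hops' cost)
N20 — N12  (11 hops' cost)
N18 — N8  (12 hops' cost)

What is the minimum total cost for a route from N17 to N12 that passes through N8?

67 hops' cost

Best N17 to N8: N17–N8 costing 24
Best N8 to N12: N8–N18–N23–N20–N12 costing 43
Total via N8: 24 + 43 = 67 hops' cost.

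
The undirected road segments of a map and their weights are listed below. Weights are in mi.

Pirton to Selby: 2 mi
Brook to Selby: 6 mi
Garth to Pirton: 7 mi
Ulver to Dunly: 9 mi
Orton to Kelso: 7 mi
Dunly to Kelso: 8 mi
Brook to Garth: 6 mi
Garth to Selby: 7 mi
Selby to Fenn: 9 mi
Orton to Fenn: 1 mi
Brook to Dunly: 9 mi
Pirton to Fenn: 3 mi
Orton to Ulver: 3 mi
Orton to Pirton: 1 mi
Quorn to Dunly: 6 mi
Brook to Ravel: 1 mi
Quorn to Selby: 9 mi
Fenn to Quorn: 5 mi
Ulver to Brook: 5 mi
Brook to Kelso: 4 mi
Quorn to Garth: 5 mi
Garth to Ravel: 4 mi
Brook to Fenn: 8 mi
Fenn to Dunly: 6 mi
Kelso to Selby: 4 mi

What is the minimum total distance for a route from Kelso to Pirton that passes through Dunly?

Shortest Kelso→Dunly: Kelso → Dunly = 8
Best Dunly to Pirton: Dunly → Fenn → Orton → Pirton costing 8
Total via Dunly: 8 + 8 = 16 mi.

16 mi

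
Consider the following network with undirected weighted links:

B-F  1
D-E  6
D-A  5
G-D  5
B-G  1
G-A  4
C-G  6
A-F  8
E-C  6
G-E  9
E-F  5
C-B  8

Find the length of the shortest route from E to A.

11

Shortest distances from E:
E: 0
F: 5  (via E)
B: 6  (via F)
C: 6  (via E)
D: 6  (via E)
G: 7  (via B)
A: 11  (via D)
Shortest route: E–D–A = 11.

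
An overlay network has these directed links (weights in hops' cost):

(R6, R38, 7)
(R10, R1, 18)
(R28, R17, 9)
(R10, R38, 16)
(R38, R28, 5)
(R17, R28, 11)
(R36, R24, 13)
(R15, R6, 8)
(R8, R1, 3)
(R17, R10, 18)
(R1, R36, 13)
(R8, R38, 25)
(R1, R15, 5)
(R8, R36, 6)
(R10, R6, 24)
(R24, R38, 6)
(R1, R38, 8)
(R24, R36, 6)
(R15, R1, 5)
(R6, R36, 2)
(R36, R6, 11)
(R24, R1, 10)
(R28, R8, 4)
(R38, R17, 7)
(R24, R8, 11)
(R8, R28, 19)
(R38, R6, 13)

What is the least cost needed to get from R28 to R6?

20 hops' cost

Running Dijkstra from R28:
R28: 0
R8: 4  (via R28)
R1: 7  (via R8)
R17: 9  (via R28)
R36: 10  (via R8)
R15: 12  (via R1)
R38: 15  (via R1)
R6: 20  (via R15)
Shortest route: R28 → R8 → R1 → R15 → R6 = 20 hops' cost.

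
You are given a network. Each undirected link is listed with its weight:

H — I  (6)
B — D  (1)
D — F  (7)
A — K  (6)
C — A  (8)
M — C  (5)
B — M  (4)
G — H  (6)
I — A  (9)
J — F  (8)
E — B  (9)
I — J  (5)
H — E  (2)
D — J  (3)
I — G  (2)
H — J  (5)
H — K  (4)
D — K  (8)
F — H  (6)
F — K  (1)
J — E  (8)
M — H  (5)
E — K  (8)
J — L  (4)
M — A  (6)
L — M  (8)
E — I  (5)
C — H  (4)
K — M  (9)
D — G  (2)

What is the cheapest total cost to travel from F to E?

7

Candidate routes:
F–H–E: 6+2 = 8
F–K–H–E: 1+4+2 = 7
F–K–E: 1+8 = 9
Cheapest is F–K–H–E at 7.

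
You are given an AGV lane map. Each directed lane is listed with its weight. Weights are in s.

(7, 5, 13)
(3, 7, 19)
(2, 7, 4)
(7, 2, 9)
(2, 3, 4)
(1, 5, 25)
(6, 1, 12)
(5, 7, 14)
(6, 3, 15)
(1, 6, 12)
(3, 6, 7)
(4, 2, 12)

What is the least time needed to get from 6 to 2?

Running Dijkstra from 6:
6: 0
1: 12  (via 6)
3: 15  (via 6)
7: 34  (via 3)
5: 37  (via 1)
2: 43  (via 7)
Shortest route: 6–3–7–2 = 43 s.

43 s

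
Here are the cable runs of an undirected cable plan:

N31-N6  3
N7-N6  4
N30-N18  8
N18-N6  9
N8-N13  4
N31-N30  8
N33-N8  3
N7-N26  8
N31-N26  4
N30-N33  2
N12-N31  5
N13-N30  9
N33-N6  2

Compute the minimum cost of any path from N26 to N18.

Settle nodes by increasing distance from N26:
N26: 0
N31: 4  (via N26)
N6: 7  (via N31)
N7: 8  (via N26)
N33: 9  (via N6)
N12: 9  (via N31)
N30: 11  (via N33)
N8: 12  (via N33)
N18: 16  (via N6)
Shortest route: N26 → N31 → N6 → N18 = 16.

16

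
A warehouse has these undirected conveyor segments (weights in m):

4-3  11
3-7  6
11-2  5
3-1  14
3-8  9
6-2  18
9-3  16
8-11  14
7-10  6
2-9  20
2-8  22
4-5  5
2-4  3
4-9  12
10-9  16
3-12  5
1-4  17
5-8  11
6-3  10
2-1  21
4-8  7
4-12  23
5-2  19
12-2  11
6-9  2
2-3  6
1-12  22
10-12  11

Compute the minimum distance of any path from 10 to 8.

21 m

Shortest distances from 10:
10: 0
7: 6  (via 10)
12: 11  (via 10)
3: 12  (via 7)
9: 16  (via 10)
2: 18  (via 3)
6: 18  (via 9)
4: 21  (via 2)
8: 21  (via 3)
Shortest route: 10–7–3–8 = 21 m.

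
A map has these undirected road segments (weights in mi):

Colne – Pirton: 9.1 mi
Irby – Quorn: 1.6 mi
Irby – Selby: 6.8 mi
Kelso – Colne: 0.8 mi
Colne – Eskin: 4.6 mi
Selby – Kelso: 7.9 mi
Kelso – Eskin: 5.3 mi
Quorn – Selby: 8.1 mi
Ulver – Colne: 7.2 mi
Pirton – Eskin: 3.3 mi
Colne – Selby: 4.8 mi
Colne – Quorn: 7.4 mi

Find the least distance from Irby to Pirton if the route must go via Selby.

19.5 mi

Best Irby to Selby: Irby → Selby costing 6.8
Best Selby to Pirton: Selby → Colne → Eskin → Pirton costing 12.7
Total via Selby: 6.8 + 12.7 = 19.5 mi.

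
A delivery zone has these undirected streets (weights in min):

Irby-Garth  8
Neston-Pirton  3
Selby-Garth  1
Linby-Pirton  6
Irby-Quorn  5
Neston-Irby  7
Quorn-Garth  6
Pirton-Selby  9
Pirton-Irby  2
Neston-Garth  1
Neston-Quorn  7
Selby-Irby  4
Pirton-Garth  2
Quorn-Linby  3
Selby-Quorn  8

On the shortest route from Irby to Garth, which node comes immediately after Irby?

Compare a few routes:
Irby - Selby - Garth: 4+1 = 5
Irby - Neston - Garth: 7+1 = 8
Irby - Pirton - Neston - Garth: 2+3+1 = 6
Irby - Pirton - Garth: 2+2 = 4
The minimum is 4 min via Irby - Pirton - Garth.
So from Irby the first move is to Pirton.

Pirton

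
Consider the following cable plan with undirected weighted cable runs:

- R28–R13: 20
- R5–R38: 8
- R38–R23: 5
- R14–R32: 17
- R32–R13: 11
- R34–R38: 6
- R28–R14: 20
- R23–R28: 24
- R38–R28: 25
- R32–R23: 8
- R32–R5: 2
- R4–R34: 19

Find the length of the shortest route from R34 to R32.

Running Dijkstra from R34:
R34: 0
R38: 6  (via R34)
R23: 11  (via R38)
R5: 14  (via R38)
R32: 16  (via R5)
Shortest route: R34–R38–R5–R32 = 16.

16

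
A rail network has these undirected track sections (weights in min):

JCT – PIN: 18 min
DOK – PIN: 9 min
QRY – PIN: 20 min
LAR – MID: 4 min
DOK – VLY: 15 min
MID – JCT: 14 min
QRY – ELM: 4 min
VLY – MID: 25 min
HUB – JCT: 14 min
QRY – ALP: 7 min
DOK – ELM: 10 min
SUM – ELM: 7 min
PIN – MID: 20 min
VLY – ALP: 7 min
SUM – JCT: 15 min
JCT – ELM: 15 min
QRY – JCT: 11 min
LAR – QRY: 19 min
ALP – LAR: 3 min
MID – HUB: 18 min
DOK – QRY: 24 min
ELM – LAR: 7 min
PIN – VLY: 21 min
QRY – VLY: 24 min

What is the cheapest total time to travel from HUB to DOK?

39 min

Enumerating some paths:
HUB–JCT–ELM–DOK: 14+15+10 = 39
HUB–JCT–PIN–DOK: 14+18+9 = 41
The minimum is 39 min via HUB–JCT–ELM–DOK.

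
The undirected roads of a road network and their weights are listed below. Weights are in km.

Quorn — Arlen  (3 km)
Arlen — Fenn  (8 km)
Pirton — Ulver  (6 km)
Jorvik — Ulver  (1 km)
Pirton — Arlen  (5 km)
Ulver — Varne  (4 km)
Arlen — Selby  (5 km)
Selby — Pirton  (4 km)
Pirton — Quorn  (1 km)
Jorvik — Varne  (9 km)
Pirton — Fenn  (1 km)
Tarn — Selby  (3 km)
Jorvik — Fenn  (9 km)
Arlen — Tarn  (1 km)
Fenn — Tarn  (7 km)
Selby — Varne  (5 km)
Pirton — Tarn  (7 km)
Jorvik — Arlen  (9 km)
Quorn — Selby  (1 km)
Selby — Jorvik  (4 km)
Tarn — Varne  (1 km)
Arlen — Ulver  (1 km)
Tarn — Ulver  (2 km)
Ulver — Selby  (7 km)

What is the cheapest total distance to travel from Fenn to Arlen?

Enumerating some paths:
Fenn - Pirton - Quorn - Selby - Tarn - Arlen: 1+1+1+3+1 = 7
Fenn - Pirton - Quorn - Arlen: 1+1+3 = 5
Fenn - Pirton - Arlen: 1+5 = 6
Cheapest is Fenn - Pirton - Quorn - Arlen at 5 km.

5 km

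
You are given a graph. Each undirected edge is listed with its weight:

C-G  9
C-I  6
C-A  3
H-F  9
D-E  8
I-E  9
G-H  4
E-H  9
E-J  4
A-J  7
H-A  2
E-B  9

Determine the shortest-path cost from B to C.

Running Dijkstra from B:
B: 0
E: 9  (via B)
J: 13  (via E)
D: 17  (via E)
H: 18  (via E)
I: 18  (via E)
A: 20  (via J)
G: 22  (via H)
C: 23  (via A)
Shortest route: B → E → J → A → C = 23.

23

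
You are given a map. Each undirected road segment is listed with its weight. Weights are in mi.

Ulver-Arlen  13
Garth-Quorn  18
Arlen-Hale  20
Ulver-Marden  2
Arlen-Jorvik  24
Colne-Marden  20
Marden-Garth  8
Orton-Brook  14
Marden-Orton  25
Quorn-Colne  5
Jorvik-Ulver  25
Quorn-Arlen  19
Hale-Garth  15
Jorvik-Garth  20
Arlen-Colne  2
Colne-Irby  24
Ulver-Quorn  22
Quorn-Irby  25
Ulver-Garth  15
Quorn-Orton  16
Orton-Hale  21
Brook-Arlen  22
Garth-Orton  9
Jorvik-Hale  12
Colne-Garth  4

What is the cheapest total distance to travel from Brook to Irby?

48 mi

Shortest distances from Brook:
Brook: 0
Orton: 14  (via Brook)
Arlen: 22  (via Brook)
Garth: 23  (via Orton)
Colne: 24  (via Arlen)
Quorn: 29  (via Colne)
Marden: 31  (via Garth)
Ulver: 33  (via Marden)
Hale: 35  (via Orton)
Jorvik: 43  (via Garth)
Irby: 48  (via Colne)
Shortest route: Brook–Arlen–Colne–Irby = 48 mi.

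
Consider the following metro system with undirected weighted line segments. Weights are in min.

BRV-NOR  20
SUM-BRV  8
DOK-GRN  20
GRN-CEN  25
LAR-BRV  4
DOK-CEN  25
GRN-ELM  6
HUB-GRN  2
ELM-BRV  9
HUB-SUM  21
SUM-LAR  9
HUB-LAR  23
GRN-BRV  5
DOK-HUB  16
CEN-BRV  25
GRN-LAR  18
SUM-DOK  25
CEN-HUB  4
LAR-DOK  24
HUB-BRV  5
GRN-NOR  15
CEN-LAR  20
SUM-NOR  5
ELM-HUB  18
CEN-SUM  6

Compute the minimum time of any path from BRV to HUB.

5 min

Candidate routes:
BRV–GRN–HUB: 5+2 = 7
BRV–HUB: 5 = 5
Cheapest is BRV–HUB at 5 min.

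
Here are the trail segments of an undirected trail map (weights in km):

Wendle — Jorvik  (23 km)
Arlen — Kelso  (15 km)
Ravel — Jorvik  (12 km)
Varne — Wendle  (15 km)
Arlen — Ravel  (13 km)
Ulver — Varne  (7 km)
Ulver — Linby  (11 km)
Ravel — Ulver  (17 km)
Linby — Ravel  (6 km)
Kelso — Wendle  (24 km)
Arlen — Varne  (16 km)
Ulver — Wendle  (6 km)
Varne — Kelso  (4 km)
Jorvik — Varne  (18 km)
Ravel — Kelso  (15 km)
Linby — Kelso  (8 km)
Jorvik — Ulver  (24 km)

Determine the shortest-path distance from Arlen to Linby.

Enumerating some paths:
Arlen - Varne - Ulver - Linby: 16+7+11 = 34
Arlen - Varne - Kelso - Linby: 16+4+8 = 28
Arlen - Ravel - Linby: 13+6 = 19
Arlen - Kelso - Linby: 15+8 = 23
Cheapest is Arlen - Ravel - Linby at 19 km.

19 km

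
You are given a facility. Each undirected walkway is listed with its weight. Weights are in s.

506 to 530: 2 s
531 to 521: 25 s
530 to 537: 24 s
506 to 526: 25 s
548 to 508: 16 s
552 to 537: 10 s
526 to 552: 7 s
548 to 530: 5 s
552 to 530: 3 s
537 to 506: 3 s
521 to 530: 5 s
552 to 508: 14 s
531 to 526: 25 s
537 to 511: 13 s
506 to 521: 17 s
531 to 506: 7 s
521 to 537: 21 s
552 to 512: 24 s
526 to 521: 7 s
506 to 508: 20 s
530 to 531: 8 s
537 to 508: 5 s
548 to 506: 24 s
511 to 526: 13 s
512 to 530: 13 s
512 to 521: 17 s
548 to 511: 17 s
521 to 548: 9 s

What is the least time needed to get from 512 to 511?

Settle nodes by increasing distance from 512:
512: 0
530: 13  (via 512)
506: 15  (via 530)
552: 16  (via 530)
521: 17  (via 512)
548: 18  (via 530)
537: 18  (via 506)
531: 21  (via 530)
508: 23  (via 537)
526: 23  (via 552)
511: 31  (via 537)
Shortest route: 512 → 530 → 506 → 537 → 511 = 31 s.

31 s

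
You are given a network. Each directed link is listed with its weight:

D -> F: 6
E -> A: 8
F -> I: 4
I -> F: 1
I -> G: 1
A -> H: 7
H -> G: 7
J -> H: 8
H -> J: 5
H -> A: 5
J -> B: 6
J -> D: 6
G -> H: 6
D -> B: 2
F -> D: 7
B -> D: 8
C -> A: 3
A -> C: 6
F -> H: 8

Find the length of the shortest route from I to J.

12

Candidate routes:
I → F → H → J: 1+8+5 = 14
I → G → H → J: 1+6+5 = 12
Cheapest is I → G → H → J at 12.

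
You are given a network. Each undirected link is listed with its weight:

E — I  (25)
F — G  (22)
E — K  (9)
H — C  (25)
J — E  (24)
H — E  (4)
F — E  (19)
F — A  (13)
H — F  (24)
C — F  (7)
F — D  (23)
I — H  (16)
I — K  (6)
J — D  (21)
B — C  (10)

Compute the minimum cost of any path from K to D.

51

Settle nodes by increasing distance from K:
K: 0
I: 6  (via K)
E: 9  (via K)
H: 13  (via E)
F: 28  (via E)
J: 33  (via E)
C: 35  (via F)
A: 41  (via F)
B: 45  (via C)
G: 50  (via F)
D: 51  (via F)
Shortest route: K–E–F–D = 51.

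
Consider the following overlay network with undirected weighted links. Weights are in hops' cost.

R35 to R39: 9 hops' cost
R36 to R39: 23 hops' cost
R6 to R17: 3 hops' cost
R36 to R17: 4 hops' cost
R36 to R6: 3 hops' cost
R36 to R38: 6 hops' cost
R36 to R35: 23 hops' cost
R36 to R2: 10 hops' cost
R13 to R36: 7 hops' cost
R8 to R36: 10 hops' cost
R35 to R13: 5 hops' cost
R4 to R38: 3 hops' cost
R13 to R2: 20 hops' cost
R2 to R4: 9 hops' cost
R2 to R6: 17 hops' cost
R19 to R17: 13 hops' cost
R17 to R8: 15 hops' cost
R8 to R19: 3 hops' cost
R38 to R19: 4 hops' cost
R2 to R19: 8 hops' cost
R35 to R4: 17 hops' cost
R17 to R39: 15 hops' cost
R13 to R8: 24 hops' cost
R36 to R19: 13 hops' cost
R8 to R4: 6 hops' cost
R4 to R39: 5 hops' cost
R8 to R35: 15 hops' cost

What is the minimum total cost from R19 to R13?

Candidate routes:
R19–R38–R36–R13: 4+6+7 = 17
R19–R36–R13: 13+7 = 20
R19–R8–R36–R13: 3+10+7 = 20
The minimum is 17 hops' cost via R19–R38–R36–R13.

17 hops' cost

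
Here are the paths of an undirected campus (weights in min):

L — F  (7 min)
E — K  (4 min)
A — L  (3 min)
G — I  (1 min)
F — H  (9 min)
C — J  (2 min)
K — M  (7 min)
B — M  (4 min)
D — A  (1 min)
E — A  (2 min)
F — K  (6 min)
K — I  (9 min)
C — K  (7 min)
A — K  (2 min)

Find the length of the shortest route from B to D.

14 min

Candidate routes:
B–M–K–E–A–D: 4+7+4+2+1 = 18
B–M–K–A–D: 4+7+2+1 = 14
Cheapest is B–M–K–A–D at 14 min.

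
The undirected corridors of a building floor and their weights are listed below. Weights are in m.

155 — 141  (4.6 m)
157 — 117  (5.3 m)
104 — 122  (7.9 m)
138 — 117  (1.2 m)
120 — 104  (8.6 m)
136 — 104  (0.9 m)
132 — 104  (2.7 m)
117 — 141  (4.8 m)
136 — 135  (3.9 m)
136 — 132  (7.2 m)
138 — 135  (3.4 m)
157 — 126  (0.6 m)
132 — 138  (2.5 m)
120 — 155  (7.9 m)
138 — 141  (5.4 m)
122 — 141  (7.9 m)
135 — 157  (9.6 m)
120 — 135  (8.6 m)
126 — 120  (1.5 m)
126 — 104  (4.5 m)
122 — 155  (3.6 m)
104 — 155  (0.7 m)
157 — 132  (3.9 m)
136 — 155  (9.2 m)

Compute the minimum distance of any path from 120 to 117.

Shortest distances from 120:
120: 0
126: 1.5  (via 120)
157: 2.1  (via 126)
104: 6  (via 126)
132: 6  (via 157)
155: 6.7  (via 104)
136: 6.9  (via 104)
117: 7.4  (via 157)
Shortest route: 120–126–157–117 = 7.4 m.

7.4 m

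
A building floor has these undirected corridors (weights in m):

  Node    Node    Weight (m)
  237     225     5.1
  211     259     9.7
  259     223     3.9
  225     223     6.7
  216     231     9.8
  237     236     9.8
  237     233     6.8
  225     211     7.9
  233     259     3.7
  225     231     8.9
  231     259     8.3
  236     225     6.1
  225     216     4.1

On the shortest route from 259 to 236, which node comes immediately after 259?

223

Compare a few routes:
259 → 223 → 225 → 236: 3.9+6.7+6.1 = 16.7
259 → 233 → 237 → 236: 3.7+6.8+9.8 = 20.3
Cheapest is 259 → 223 → 225 → 236 at 16.7 m.
So from 259 the first move is to 223.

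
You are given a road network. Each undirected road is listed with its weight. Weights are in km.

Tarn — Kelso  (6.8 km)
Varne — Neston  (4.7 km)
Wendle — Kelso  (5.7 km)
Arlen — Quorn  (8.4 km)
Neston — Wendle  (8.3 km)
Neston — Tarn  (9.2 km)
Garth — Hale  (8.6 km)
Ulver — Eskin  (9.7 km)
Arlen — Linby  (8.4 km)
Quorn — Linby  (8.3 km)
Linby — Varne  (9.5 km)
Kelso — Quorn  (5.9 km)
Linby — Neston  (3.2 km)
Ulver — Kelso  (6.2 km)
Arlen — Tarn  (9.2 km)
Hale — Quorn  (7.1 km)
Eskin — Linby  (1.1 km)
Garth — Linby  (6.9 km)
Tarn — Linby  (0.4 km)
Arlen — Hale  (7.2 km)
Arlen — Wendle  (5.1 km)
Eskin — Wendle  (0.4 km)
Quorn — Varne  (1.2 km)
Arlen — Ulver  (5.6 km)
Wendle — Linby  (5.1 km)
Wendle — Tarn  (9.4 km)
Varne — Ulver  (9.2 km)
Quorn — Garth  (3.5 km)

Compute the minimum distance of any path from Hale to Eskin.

12.7 km

Shortest distances from Hale:
Hale: 0
Quorn: 7.1  (via Hale)
Arlen: 7.2  (via Hale)
Varne: 8.3  (via Quorn)
Garth: 8.6  (via Hale)
Wendle: 12.3  (via Arlen)
Eskin: 12.7  (via Wendle)
Shortest route: Hale–Arlen–Wendle–Eskin = 12.7 km.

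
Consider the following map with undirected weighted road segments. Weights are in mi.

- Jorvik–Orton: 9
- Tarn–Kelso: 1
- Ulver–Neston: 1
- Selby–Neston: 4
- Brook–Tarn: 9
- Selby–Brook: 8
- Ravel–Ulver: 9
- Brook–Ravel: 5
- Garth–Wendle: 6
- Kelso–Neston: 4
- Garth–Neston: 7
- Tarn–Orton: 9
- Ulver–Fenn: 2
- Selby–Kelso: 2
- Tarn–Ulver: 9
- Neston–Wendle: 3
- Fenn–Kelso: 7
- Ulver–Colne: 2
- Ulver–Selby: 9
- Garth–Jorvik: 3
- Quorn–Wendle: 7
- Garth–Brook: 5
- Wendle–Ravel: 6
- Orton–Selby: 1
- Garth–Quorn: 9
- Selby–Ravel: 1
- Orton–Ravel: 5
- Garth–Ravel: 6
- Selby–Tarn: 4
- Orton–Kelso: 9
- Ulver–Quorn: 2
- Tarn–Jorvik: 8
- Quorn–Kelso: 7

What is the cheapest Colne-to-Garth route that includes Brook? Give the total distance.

18 mi

Shortest Colne→Brook: Colne → Ulver → Neston → Selby → Ravel → Brook = 13
Best Brook to Garth: Brook → Garth costing 5
Total via Brook: 13 + 5 = 18 mi.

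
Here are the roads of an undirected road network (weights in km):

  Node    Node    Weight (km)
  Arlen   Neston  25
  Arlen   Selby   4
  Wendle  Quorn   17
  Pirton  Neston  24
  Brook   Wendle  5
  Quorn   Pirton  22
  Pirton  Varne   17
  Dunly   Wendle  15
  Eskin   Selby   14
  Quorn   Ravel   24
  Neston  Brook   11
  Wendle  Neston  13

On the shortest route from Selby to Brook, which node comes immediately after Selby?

Compare a few routes:
Selby–Arlen–Neston–Brook: 4+25+11 = 40
Selby–Arlen–Neston–Wendle–Brook: 4+25+13+5 = 47
Cheapest is Selby–Arlen–Neston–Brook at 40 km.
So from Selby the first move is to Arlen.

Arlen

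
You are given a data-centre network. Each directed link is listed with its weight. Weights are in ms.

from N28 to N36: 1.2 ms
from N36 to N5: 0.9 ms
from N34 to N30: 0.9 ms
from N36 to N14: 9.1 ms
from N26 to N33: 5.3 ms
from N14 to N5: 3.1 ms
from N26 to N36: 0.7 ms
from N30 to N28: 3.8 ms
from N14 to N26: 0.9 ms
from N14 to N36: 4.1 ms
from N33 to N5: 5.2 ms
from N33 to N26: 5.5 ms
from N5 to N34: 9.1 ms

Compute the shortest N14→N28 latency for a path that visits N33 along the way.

Best N14 to N33: N14 → N26 → N33 costing 6.2
Shortest N33→N28: N33 → N5 → N34 → N30 → N28 = 19
Total via N33: 6.2 + 19 = 25.2 ms.

25.2 ms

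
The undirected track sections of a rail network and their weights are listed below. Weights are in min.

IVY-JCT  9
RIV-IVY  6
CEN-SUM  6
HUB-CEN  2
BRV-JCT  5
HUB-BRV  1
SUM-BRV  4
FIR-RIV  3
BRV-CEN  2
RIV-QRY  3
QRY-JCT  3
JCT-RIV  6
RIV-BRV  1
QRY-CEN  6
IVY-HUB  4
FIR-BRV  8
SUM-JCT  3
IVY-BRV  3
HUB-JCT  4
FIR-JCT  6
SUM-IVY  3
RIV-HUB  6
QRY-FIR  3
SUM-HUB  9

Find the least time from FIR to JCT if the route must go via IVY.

Best FIR to IVY: FIR–RIV–BRV–IVY costing 7
Shortest IVY→JCT: IVY–SUM–JCT = 6
Total via IVY: 7 + 6 = 13 min.

13 min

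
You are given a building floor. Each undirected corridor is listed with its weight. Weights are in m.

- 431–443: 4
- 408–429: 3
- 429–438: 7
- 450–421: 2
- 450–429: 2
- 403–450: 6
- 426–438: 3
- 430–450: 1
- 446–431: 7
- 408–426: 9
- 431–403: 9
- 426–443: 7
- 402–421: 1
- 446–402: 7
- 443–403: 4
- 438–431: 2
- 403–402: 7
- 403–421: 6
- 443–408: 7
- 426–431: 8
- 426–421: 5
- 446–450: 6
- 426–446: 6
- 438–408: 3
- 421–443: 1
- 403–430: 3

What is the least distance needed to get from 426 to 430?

Shortest distances from 426:
426: 0
438: 3  (via 426)
431: 5  (via 438)
421: 5  (via 426)
443: 6  (via 421)
446: 6  (via 426)
408: 6  (via 438)
402: 6  (via 421)
450: 7  (via 421)
430: 8  (via 450)
Shortest route: 426 → 421 → 450 → 430 = 8 m.

8 m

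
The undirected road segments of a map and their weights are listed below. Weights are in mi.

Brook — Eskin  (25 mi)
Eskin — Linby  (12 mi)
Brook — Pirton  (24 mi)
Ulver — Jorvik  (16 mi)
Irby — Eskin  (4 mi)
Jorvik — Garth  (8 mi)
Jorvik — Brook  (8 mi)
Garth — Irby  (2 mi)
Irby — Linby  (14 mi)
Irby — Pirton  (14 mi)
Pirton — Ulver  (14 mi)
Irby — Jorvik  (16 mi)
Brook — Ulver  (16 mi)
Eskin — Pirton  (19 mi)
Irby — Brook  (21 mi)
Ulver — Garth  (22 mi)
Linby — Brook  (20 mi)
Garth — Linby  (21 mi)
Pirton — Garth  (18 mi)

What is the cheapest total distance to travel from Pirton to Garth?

Settle nodes by increasing distance from Pirton:
Pirton: 0
Ulver: 14  (via Pirton)
Irby: 14  (via Pirton)
Garth: 16  (via Irby)
Shortest route: Pirton → Irby → Garth = 16 mi.

16 mi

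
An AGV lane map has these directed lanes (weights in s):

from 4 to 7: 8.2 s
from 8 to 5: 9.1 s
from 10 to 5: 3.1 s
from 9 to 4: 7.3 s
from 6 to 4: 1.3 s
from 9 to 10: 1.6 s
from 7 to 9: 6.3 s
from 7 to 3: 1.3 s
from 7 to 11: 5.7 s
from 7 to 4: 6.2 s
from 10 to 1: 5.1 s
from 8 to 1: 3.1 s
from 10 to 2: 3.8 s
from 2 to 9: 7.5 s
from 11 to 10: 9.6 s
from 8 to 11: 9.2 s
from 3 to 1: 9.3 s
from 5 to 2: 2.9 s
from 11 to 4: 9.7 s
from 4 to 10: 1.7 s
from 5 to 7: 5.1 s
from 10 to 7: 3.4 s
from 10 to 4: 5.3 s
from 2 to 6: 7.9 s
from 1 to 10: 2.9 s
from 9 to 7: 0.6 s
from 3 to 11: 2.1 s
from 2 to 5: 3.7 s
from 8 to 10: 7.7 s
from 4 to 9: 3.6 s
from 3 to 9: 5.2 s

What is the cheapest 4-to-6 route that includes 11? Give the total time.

28.9 s

Best 4 to 11: 4 → 9 → 7 → 3 → 11 costing 7.6
Shortest 11→6: 11 → 10 → 2 → 6 = 21.3
Total via 11: 7.6 + 21.3 = 28.9 s.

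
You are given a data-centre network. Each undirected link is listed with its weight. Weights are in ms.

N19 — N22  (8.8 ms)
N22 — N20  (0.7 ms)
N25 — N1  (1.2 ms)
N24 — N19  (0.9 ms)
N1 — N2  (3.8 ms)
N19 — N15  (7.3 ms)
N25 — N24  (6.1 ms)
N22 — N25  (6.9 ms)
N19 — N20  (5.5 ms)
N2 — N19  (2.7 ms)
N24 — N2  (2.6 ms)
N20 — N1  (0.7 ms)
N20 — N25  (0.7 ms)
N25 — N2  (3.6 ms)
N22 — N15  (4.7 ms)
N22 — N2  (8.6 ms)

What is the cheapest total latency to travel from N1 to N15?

Compare a few routes:
N1 → N25 → N20 → N22 → N15: 1.2+0.7+0.7+4.7 = 7.3
N1 → N20 → N22 → N15: 0.7+0.7+4.7 = 6.1
Cheapest is N1 → N20 → N22 → N15 at 6.1 ms.

6.1 ms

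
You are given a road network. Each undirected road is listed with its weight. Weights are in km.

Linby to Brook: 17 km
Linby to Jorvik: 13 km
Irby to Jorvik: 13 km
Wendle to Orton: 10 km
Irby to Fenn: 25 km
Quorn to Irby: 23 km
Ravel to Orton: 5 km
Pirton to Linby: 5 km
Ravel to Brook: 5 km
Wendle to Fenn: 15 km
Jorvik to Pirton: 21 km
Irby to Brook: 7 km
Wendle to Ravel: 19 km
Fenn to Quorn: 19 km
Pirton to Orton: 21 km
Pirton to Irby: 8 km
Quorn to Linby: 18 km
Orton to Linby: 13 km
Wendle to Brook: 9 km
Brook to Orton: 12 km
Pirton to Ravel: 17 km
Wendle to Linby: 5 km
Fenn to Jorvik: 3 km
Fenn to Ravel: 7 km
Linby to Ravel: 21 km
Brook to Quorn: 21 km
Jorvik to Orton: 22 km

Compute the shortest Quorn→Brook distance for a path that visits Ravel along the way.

Shortest Quorn→Ravel: Quorn → Fenn → Ravel = 26
Best Ravel to Brook: Ravel → Brook costing 5
Total via Ravel: 26 + 5 = 31 km.

31 km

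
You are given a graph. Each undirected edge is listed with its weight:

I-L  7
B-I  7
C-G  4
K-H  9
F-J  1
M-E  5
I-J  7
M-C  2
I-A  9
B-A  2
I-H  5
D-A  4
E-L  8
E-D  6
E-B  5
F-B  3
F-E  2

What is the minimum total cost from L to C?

Compare a few routes:
L–I–B–F–E–M–C: 7+7+3+2+5+2 = 26
L–I–J–F–E–M–C: 7+7+1+2+5+2 = 24
L–E–M–C: 8+5+2 = 15
Cheapest is L–E–M–C at 15.

15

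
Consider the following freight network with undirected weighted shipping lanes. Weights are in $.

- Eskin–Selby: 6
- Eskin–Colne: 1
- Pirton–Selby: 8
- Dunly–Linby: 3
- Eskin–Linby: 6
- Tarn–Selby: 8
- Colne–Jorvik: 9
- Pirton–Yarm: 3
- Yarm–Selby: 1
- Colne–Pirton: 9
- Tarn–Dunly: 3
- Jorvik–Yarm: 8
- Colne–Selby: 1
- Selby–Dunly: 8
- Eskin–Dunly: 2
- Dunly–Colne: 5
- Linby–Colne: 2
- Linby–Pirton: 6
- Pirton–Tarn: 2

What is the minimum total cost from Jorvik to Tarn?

$13

Running Dijkstra from Jorvik:
Jorvik: 0
Yarm: 8  (via Jorvik)
Colne: 9  (via Jorvik)
Selby: 9  (via Yarm)
Eskin: 10  (via Colne)
Pirton: 11  (via Yarm)
Linby: 11  (via Colne)
Dunly: 12  (via Eskin)
Tarn: 13  (via Pirton)
Shortest route: Jorvik → Yarm → Pirton → Tarn = $13.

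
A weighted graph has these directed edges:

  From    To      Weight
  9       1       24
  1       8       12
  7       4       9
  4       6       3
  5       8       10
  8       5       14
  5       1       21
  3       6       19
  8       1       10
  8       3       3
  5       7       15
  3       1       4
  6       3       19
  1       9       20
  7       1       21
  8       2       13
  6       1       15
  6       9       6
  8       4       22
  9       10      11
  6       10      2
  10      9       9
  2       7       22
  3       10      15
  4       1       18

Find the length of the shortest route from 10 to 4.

67

Settle nodes by increasing distance from 10:
10: 0
9: 9  (via 10)
1: 33  (via 9)
8: 45  (via 1)
3: 48  (via 8)
2: 58  (via 8)
5: 59  (via 8)
4: 67  (via 8)
Shortest route: 10–9–1–8–4 = 67.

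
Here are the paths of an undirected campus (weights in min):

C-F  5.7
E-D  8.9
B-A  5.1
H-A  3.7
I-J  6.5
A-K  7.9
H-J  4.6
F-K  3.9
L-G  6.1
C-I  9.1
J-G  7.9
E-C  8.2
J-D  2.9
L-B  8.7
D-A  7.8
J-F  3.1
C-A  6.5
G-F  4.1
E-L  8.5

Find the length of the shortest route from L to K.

Enumerating some paths:
L–G–F–K: 6.1+4.1+3.9 = 14.1
L–G–J–F–K: 6.1+7.9+3.1+3.9 = 21
The minimum is 14.1 min via L–G–F–K.

14.1 min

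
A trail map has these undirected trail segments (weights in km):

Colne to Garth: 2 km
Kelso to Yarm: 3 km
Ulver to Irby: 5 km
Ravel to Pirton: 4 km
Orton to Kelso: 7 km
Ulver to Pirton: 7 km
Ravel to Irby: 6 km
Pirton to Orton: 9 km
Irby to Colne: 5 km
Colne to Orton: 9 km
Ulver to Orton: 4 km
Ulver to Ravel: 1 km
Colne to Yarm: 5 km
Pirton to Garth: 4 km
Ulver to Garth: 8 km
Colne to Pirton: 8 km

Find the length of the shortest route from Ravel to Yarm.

15 km

Shortest distances from Ravel:
Ravel: 0
Ulver: 1  (via Ravel)
Pirton: 4  (via Ravel)
Orton: 5  (via Ulver)
Irby: 6  (via Ravel)
Garth: 8  (via Pirton)
Colne: 10  (via Garth)
Kelso: 12  (via Orton)
Yarm: 15  (via Colne)
Shortest route: Ravel–Pirton–Garth–Colne–Yarm = 15 km.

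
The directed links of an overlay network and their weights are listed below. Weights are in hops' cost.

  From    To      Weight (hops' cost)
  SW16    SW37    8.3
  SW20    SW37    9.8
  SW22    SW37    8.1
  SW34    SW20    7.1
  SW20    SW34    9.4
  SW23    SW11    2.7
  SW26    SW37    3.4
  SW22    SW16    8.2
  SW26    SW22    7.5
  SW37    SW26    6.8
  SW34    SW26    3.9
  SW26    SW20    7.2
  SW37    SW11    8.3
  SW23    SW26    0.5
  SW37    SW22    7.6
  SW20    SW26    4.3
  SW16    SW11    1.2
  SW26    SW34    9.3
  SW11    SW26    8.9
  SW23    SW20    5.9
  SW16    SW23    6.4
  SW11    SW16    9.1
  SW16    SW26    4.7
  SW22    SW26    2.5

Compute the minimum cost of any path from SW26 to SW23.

Shortest distances from SW26:
SW26: 0
SW37: 3.4  (via SW26)
SW20: 7.2  (via SW26)
SW22: 7.5  (via SW26)
SW34: 9.3  (via SW26)
SW11: 11.7  (via SW37)
SW16: 15.7  (via SW22)
SW23: 22.1  (via SW16)
Shortest route: SW26 → SW22 → SW16 → SW23 = 22.1 hops' cost.

22.1 hops' cost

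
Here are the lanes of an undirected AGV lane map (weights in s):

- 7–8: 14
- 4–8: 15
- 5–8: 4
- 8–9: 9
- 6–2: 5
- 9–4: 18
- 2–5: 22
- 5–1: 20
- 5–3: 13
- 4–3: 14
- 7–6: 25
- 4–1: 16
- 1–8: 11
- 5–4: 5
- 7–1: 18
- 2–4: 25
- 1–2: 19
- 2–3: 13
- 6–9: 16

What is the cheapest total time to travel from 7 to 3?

31 s

Settle nodes by increasing distance from 7:
7: 0
8: 14  (via 7)
1: 18  (via 7)
5: 18  (via 8)
4: 23  (via 5)
9: 23  (via 8)
6: 25  (via 7)
2: 30  (via 6)
3: 31  (via 5)
Shortest route: 7–8–5–3 = 31 s.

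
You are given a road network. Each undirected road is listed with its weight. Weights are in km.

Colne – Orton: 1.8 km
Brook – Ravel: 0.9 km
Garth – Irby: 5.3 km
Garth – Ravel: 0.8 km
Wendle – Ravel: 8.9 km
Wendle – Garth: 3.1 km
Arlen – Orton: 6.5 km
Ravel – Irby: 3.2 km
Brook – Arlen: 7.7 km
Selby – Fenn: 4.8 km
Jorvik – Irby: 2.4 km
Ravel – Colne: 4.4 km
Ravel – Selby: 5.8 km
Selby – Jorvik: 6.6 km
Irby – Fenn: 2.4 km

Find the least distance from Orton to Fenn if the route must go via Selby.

Best Orton to Selby: Orton → Colne → Ravel → Selby costing 12
Shortest Selby→Fenn: Selby → Fenn = 4.8
Total via Selby: 12 + 4.8 = 16.8 km.

16.8 km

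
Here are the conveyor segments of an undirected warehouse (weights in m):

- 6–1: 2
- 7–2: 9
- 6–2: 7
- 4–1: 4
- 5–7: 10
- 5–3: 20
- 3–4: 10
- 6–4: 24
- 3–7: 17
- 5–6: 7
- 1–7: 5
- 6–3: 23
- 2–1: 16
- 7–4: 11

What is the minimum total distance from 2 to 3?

Settle nodes by increasing distance from 2:
2: 0
6: 7  (via 2)
1: 9  (via 6)
7: 9  (via 2)
4: 13  (via 1)
5: 14  (via 6)
3: 23  (via 4)
Shortest route: 2 → 6 → 1 → 4 → 3 = 23 m.

23 m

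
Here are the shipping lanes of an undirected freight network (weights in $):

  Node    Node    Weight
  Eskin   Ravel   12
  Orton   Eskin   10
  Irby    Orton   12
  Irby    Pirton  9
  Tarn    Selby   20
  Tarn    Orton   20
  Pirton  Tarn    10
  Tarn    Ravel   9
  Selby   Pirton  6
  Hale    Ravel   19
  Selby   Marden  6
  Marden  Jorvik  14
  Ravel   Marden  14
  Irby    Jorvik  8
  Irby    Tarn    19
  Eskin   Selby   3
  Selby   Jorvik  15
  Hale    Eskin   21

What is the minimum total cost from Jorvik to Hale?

Compare a few routes:
Jorvik - Marden - Ravel - Hale: 14+14+19 = 47
Jorvik - Selby - Eskin - Hale: 15+3+21 = 39
Jorvik - Marden - Selby - Eskin - Hale: 14+6+3+21 = 44
The minimum is $39 via Jorvik - Selby - Eskin - Hale.

$39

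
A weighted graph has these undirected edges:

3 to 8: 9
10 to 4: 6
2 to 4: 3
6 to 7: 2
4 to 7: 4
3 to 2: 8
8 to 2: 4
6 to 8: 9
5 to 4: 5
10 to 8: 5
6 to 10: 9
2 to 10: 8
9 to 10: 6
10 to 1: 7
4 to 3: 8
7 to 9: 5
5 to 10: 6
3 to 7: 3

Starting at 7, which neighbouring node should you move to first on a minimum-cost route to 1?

4

Enumerating some paths:
7 → 6 → 10 → 1: 2+9+7 = 18
7 → 4 → 10 → 1: 4+6+7 = 17
The minimum is 17 via 7 → 4 → 10 → 1.
So from 7 the first move is to 4.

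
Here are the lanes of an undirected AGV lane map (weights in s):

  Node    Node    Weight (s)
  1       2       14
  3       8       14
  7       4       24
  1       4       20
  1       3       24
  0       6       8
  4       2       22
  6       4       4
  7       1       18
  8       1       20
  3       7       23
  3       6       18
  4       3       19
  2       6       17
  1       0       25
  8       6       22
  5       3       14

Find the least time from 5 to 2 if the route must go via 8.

Shortest 5→8: 5 → 3 → 8 = 28
Best 8 to 2: 8 → 1 → 2 costing 34
Total via 8: 28 + 34 = 62 s.

62 s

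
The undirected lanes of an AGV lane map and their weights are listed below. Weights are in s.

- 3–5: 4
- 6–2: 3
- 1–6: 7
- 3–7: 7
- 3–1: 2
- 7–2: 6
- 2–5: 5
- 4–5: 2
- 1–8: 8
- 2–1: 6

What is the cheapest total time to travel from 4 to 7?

Enumerating some paths:
4 - 5 - 3 - 7: 2+4+7 = 13
4 - 5 - 3 - 1 - 2 - 7: 2+4+2+6+6 = 20
4 - 5 - 2 - 1 - 3 - 7: 2+5+6+2+7 = 22
The minimum is 13 s via 4 - 5 - 3 - 7.

13 s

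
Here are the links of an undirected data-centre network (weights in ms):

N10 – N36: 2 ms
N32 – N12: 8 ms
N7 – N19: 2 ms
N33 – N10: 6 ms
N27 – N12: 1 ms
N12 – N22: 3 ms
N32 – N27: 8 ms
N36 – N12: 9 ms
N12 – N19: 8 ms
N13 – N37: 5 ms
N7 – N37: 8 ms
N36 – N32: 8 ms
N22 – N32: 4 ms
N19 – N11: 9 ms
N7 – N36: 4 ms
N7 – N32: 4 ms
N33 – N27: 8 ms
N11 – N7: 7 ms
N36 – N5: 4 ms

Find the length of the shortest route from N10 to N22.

Running Dijkstra from N10:
N10: 0
N36: 2  (via N10)
N5: 6  (via N36)
N7: 6  (via N36)
N33: 6  (via N10)
N19: 8  (via N7)
N32: 10  (via N36)
N12: 11  (via N36)
N27: 12  (via N12)
N11: 13  (via N7)
N22: 14  (via N32)
Shortest route: N10–N36–N32–N22 = 14 ms.

14 ms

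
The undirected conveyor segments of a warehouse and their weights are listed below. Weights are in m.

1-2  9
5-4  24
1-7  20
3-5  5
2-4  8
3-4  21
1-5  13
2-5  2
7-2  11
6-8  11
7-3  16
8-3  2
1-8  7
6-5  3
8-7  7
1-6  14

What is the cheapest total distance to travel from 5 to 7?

Running Dijkstra from 5:
5: 0
2: 2  (via 5)
6: 3  (via 5)
3: 5  (via 5)
8: 7  (via 3)
4: 10  (via 2)
1: 11  (via 2)
7: 13  (via 2)
Shortest route: 5–2–7 = 13 m.

13 m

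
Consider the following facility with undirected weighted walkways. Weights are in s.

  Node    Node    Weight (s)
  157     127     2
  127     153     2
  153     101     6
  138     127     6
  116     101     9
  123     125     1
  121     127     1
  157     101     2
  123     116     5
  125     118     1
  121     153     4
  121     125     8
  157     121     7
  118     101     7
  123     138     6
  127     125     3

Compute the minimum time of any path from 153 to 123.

Enumerating some paths:
153 - 127 - 125 - 123: 2+3+1 = 6
153 - 121 - 127 - 125 - 123: 4+1+3+1 = 9
Cheapest is 153 - 127 - 125 - 123 at 6 s.

6 s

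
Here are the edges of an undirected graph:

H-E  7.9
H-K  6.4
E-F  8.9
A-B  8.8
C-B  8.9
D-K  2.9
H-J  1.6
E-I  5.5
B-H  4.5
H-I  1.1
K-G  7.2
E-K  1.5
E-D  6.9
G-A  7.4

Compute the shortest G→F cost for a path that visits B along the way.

Shortest G→B: G–A–B = 16.2
Shortest B→F: B–H–I–E–F = 20
Total via B: 16.2 + 20 = 36.2.

36.2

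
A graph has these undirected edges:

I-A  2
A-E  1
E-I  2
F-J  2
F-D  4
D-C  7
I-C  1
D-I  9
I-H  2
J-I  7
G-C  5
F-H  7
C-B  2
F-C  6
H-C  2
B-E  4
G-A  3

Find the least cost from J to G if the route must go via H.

16

Shortest J→H: J → F → H = 9
Shortest H→G: H → C → G = 7
Total via H: 9 + 7 = 16.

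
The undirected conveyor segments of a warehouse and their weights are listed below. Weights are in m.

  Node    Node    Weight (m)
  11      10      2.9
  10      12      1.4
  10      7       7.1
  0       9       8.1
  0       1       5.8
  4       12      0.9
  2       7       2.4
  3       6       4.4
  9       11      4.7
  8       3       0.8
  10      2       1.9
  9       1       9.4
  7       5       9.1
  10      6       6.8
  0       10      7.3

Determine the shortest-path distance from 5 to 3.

Settle nodes by increasing distance from 5:
5: 0
7: 9.1  (via 5)
2: 11.5  (via 7)
10: 13.4  (via 2)
12: 14.8  (via 10)
4: 15.7  (via 12)
11: 16.3  (via 10)
6: 20.2  (via 10)
0: 20.7  (via 10)
9: 21  (via 11)
3: 24.6  (via 6)
Shortest route: 5 → 7 → 2 → 10 → 6 → 3 = 24.6 m.

24.6 m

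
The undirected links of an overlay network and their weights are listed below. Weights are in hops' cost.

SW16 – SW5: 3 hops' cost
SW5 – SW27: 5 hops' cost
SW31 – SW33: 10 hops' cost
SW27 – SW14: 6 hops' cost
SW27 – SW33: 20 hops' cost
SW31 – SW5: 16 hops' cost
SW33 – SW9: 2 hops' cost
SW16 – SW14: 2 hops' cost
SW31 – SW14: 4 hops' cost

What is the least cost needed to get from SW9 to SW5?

Compare a few routes:
SW9 - SW33 - SW31 - SW14 - SW16 - SW5: 2+10+4+2+3 = 21
SW9 - SW33 - SW27 - SW5: 2+20+5 = 27
The minimum is 21 hops' cost via SW9 - SW33 - SW31 - SW14 - SW16 - SW5.

21 hops' cost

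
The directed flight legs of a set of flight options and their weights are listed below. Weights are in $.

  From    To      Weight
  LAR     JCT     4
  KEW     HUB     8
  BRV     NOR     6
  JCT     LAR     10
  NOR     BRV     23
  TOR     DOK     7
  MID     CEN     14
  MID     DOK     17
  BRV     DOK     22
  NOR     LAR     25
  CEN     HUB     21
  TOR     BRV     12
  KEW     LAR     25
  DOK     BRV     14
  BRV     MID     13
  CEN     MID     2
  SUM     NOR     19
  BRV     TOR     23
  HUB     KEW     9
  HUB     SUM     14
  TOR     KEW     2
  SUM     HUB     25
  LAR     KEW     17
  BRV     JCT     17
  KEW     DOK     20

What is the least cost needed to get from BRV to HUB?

Running Dijkstra from BRV:
BRV: 0
NOR: 6  (via BRV)
MID: 13  (via BRV)
JCT: 17  (via BRV)
DOK: 22  (via BRV)
TOR: 23  (via BRV)
KEW: 25  (via TOR)
LAR: 27  (via JCT)
CEN: 27  (via MID)
HUB: 33  (via KEW)
Shortest route: BRV → TOR → KEW → HUB = $33.

$33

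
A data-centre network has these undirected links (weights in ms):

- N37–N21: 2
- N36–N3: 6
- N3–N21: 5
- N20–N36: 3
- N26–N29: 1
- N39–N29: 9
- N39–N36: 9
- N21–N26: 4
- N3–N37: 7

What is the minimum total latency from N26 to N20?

Shortest distances from N26:
N26: 0
N29: 1  (via N26)
N21: 4  (via N26)
N37: 6  (via N21)
N3: 9  (via N21)
N39: 10  (via N29)
N36: 15  (via N3)
N20: 18  (via N36)
Shortest route: N26–N21–N3–N36–N20 = 18 ms.

18 ms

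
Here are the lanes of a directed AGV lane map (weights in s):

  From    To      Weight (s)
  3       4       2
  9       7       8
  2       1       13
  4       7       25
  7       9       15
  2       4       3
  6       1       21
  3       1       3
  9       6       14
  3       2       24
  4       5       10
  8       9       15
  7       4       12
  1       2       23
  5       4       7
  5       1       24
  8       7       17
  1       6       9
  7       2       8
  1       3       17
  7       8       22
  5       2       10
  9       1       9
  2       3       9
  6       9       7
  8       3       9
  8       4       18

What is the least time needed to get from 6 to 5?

36 s

Enumerating some paths:
6 → 9 → 7 → 2 → 3 → 4 → 5: 7+8+8+9+2+10 = 44
6 → 9 → 1 → 3 → 4 → 5: 7+9+17+2+10 = 45
6 → 9 → 7 → 4 → 5: 7+8+12+10 = 37
6 → 9 → 7 → 2 → 4 → 5: 7+8+8+3+10 = 36
The minimum is 36 s via 6 → 9 → 7 → 2 → 4 → 5.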